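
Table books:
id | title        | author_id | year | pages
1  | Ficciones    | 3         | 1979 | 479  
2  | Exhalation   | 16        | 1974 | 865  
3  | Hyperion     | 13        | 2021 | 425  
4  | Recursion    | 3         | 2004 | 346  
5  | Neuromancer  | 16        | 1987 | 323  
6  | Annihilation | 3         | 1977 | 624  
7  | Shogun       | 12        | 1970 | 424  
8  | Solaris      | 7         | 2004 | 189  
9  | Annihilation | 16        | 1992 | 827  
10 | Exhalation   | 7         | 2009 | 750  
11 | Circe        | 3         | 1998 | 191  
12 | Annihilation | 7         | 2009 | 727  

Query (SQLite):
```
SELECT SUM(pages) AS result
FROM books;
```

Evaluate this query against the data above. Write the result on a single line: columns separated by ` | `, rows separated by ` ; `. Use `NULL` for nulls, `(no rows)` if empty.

All pages values: [479, 865, 425, 346, 323, 624, 424, 189, 827, 750, 191, 727].
SUM of non-NULL values = 6170.

6170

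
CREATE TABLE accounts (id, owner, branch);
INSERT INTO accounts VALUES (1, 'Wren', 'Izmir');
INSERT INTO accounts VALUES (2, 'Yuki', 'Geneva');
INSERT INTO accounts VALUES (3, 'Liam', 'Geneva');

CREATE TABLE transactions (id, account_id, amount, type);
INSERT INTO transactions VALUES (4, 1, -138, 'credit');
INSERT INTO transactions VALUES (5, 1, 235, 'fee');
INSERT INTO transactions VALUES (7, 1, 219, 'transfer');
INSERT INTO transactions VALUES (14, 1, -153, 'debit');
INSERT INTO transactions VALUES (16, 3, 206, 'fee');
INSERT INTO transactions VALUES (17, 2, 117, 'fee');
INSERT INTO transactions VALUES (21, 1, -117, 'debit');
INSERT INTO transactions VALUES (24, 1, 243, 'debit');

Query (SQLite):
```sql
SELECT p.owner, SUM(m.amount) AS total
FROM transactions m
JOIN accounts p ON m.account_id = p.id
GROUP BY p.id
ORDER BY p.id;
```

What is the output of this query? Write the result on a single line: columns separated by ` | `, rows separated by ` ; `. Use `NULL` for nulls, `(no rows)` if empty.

Join each transactions row to its accounts via account_id.
Group joined rows by accounts.id; compute SUM(m.amount) per group.
  1: ids {4, 5, 7, 14, 21, 24} → SUM(m.amount)=289
  2: ids {17} → SUM(m.amount)=117
  3: ids {16} → SUM(m.amount)=206

Wren | 289 ; Yuki | 117 ; Liam | 206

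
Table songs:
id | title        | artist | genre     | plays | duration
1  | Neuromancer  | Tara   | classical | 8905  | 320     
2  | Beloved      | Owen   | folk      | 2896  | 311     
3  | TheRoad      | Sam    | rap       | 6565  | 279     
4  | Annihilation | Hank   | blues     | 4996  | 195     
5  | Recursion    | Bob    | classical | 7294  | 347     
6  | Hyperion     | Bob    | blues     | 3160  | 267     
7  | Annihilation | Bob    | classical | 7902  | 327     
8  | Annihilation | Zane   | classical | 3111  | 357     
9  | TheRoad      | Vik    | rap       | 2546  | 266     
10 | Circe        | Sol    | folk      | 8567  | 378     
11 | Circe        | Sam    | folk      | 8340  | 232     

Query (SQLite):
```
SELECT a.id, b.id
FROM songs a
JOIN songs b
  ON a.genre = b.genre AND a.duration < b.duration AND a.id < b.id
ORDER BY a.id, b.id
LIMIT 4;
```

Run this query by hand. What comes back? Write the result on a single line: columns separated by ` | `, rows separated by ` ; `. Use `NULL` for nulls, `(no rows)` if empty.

Pairs (a,b) with same genre, a.duration < b.duration, a.id < b.id.
genre groups: blues:{4,6} classical:{1,5,7,8} folk:{2,10,11} rap:{3,9}
Ordered by (a.id, b.id); first 4.

1 | 5 ; 1 | 7 ; 1 | 8 ; 2 | 10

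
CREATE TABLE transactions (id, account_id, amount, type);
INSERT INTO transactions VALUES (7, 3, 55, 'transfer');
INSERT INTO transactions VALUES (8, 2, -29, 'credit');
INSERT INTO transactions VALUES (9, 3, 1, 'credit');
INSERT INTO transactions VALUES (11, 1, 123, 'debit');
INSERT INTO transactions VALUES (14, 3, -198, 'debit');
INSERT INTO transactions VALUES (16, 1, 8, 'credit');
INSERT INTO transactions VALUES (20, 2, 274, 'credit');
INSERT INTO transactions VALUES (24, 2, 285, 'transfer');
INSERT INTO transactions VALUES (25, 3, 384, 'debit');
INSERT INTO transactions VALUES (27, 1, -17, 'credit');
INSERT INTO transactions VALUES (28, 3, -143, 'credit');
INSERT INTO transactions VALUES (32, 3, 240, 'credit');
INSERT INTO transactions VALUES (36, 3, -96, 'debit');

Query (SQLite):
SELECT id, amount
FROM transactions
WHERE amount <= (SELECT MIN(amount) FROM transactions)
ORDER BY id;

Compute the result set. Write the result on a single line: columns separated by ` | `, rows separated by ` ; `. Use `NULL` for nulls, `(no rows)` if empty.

Scalar subquery: MIN(amount) over all transactions rows = -198.
Keep rows where amount <= that value.

14 | -198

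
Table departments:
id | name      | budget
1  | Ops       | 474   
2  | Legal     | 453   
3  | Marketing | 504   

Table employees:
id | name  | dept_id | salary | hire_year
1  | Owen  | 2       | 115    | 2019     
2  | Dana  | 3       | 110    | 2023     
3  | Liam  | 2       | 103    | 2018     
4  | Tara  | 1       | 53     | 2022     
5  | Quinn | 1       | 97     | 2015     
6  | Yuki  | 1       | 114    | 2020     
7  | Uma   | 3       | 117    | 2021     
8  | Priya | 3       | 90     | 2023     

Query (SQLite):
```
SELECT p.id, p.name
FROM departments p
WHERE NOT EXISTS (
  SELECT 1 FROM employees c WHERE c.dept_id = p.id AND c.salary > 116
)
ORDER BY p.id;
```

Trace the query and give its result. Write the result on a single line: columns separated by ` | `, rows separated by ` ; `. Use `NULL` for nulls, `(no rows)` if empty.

For each departments row, check whether any employees with matching dept_id has salary > 116.
Keep rows where that is false.

1 | Ops ; 2 | Legal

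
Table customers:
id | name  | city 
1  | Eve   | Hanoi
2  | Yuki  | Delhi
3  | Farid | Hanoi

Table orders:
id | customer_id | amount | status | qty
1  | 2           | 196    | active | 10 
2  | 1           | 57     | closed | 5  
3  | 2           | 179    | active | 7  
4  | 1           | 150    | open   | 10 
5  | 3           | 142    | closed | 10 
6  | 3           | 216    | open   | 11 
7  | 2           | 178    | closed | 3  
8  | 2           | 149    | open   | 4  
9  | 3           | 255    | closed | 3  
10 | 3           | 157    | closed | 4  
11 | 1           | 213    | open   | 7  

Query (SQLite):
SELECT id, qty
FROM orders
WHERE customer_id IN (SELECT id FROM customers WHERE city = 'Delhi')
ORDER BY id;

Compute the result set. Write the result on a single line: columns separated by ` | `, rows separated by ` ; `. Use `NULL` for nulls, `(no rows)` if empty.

Inner query: customers.id where city = 'Delhi'.
Outer: keep orders rows whose customer_id is in that set.
Inner query → {2}

1 | 10 ; 3 | 7 ; 7 | 3 ; 8 | 4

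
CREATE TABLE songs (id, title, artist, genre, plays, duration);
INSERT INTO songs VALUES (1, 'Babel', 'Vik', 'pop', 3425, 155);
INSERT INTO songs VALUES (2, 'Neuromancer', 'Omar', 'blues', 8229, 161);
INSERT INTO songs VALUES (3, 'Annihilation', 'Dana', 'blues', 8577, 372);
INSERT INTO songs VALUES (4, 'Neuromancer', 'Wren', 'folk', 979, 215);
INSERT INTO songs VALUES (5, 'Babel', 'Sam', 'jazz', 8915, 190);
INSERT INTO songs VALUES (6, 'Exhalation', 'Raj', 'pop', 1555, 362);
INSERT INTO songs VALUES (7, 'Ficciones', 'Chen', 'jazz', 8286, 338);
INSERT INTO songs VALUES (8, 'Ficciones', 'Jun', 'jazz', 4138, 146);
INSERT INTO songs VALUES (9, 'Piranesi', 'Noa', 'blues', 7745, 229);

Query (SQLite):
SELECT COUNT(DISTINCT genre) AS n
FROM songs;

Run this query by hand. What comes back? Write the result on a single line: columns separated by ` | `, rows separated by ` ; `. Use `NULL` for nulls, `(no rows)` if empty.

Count distinct non-NULL genre values.

4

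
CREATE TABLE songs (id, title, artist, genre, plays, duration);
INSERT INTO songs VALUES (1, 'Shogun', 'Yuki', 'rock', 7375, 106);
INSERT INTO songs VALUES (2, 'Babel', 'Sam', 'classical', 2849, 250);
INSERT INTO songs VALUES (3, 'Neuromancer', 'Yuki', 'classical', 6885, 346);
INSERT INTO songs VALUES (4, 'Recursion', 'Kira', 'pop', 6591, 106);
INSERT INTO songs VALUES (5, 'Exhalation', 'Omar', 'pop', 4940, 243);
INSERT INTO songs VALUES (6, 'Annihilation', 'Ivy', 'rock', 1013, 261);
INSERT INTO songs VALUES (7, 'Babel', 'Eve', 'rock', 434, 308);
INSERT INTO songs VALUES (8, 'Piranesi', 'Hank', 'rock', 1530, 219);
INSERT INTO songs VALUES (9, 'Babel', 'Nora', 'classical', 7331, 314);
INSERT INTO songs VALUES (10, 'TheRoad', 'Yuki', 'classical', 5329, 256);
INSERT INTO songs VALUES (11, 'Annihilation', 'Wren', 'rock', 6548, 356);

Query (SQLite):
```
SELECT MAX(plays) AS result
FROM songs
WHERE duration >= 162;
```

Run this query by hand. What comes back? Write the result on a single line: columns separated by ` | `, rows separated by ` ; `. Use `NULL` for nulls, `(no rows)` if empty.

Rows where duration >= 162 → plays values: [2849, 6885, 4940, 1013, 434, 1530, 7331, 5329, 6548].
MAX of non-NULL values = 7331.

7331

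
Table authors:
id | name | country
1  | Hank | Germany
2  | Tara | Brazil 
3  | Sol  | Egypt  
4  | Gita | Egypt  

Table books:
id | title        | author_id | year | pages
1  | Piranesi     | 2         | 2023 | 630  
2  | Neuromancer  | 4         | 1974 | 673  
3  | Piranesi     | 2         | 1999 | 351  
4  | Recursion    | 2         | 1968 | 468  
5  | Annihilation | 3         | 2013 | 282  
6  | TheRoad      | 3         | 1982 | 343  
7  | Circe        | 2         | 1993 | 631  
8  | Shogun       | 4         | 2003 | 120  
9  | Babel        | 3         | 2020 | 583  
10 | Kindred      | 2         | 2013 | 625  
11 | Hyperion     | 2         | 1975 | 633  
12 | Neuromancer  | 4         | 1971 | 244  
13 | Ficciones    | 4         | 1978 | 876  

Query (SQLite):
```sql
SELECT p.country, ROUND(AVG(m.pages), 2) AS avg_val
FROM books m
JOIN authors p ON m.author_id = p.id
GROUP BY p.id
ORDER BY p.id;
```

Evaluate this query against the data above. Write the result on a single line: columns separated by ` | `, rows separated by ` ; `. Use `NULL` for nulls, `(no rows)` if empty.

Brazil | 556.33 ; Egypt | 402.67 ; Egypt | 478.25

Join each books row to its authors via author_id.
Group joined rows by authors.id; compute ROUND(AVG(m.pages), 2) per group.
  2: ids {1, 3, 4, 7, 10, 11} → ROUND(AVG(m.pages), 2)=556.33
  3: ids {5, 6, 9} → ROUND(AVG(m.pages), 2)=402.67
  4: ids {2, 8, 12, 13} → ROUND(AVG(m.pages), 2)=478.25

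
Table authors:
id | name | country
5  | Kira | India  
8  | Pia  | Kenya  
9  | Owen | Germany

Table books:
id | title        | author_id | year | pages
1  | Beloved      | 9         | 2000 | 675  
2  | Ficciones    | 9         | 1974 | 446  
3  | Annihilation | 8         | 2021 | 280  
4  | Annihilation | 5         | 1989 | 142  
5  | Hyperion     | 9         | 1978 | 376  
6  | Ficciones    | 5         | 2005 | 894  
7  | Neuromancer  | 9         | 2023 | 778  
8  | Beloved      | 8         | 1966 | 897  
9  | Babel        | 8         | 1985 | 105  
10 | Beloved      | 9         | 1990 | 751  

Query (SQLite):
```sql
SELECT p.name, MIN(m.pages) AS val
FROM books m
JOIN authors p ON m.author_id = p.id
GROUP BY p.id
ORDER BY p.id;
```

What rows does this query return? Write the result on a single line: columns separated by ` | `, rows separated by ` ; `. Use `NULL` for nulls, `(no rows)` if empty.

Kira | 142 ; Pia | 105 ; Owen | 376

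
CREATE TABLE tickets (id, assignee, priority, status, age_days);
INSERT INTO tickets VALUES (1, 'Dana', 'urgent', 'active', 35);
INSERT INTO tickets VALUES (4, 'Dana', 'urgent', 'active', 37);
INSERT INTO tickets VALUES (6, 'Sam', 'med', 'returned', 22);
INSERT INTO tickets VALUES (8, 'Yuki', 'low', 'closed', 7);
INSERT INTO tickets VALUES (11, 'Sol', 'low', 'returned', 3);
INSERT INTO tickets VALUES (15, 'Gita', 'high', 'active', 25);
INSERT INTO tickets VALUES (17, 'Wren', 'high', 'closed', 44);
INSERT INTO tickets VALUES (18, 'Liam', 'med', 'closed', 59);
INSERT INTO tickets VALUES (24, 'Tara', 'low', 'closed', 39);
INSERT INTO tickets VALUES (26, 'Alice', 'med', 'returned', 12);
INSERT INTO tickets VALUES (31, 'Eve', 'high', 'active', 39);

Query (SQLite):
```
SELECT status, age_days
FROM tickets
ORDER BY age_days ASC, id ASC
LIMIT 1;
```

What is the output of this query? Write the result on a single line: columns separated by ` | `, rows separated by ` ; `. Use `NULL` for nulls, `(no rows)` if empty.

returned | 3

Sort by age_days asc, tiebreak id asc: (3, id=11), (7, id=8), (12, id=26), (22, id=6) …. Take first 1.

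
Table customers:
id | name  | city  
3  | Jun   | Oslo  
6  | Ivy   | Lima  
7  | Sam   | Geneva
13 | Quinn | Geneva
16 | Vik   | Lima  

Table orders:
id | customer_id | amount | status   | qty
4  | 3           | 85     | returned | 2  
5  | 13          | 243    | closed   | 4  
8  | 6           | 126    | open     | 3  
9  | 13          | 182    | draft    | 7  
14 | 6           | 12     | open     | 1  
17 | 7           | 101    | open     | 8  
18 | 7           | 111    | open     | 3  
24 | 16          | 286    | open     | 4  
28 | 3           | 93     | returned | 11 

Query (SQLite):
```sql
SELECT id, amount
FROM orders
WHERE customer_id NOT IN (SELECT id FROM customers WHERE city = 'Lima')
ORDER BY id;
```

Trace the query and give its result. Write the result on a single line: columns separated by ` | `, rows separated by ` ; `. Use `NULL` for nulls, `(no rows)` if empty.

4 | 85 ; 5 | 243 ; 9 | 182 ; 17 | 101 ; 18 | 111 ; 28 | 93

Inner query: customers.id where city = 'Lima'.
Outer: keep orders rows whose customer_id is not in that set.
Inner query → {6, 16}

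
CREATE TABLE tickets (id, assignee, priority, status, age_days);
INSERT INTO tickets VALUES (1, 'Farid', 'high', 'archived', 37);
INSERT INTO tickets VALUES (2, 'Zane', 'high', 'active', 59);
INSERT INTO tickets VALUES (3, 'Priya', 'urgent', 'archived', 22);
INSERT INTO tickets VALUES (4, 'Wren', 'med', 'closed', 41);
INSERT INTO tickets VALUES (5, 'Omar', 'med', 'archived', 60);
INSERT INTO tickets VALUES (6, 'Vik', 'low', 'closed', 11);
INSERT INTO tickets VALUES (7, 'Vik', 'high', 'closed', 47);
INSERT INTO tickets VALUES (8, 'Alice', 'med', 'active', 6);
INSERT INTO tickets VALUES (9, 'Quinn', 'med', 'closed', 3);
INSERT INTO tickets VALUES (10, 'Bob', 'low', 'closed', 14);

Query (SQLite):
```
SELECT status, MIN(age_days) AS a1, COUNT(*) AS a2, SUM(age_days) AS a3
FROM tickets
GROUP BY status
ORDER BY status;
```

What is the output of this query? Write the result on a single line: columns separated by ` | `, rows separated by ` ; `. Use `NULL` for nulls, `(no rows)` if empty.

active | 6 | 2 | 65 ; archived | 22 | 3 | 119 ; closed | 3 | 5 | 116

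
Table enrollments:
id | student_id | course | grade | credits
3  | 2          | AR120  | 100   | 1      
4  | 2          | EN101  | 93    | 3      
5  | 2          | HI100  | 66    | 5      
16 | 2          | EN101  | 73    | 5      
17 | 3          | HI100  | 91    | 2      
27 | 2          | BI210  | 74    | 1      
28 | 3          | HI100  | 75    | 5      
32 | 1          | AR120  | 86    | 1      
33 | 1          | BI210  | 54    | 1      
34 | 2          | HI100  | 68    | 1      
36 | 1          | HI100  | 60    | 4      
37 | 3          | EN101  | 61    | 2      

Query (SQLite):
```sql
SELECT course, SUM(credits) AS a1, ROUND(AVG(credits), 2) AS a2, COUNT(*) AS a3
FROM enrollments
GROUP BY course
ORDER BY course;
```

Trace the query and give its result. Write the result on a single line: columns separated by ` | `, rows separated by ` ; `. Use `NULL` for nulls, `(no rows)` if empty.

AR120 | 2 | 1 | 2 ; BI210 | 2 | 1 | 2 ; EN101 | 10 | 3.33 | 3 ; HI100 | 17 | 3.4 | 5

Group enrollments by course.
Per group compute: SUM(credits), ROUND(AVG(credits), 2), COUNT(*).
  AR120: ids {3, 32} → SUM(credits)=2, ROUND(AVG(credits), 2)=1, COUNT(*)=2
  BI210: ids {27, 33} → SUM(credits)=2, ROUND(AVG(credits), 2)=1, COUNT(*)=2
  EN101: ids {4, 16, 37} → SUM(credits)=10, ROUND(AVG(credits), 2)=3.33, COUNT(*)=3
  HI100: ids {5, 17, 28, 34, 36} → SUM(credits)=17, ROUND(AVG(credits), 2)=3.4, COUNT(*)=5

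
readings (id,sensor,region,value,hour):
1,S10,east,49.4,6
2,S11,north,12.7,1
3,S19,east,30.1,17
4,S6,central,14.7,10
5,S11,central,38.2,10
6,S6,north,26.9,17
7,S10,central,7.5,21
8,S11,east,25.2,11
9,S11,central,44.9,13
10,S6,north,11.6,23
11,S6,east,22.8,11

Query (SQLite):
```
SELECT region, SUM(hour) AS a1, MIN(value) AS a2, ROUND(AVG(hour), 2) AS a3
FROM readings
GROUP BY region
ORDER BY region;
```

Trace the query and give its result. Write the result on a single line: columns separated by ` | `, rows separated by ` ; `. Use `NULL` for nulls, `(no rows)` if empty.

central | 54 | 7.5 | 13.5 ; east | 45 | 22.8 | 11.25 ; north | 41 | 11.6 | 13.67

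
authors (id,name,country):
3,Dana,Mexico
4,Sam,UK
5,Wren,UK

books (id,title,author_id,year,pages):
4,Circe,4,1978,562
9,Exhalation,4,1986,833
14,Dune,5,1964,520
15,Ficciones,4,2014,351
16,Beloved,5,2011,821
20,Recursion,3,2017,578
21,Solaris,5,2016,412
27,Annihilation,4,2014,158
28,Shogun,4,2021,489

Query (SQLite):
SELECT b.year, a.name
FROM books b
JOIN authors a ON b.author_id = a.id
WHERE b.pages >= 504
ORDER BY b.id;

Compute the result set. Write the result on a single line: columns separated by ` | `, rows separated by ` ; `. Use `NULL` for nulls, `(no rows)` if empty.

Each books row matches the authors row where author_id = authors.id.
Then keep rows with b.pages >= 504.

1978 | Sam ; 1986 | Sam ; 1964 | Wren ; 2011 | Wren ; 2017 | Dana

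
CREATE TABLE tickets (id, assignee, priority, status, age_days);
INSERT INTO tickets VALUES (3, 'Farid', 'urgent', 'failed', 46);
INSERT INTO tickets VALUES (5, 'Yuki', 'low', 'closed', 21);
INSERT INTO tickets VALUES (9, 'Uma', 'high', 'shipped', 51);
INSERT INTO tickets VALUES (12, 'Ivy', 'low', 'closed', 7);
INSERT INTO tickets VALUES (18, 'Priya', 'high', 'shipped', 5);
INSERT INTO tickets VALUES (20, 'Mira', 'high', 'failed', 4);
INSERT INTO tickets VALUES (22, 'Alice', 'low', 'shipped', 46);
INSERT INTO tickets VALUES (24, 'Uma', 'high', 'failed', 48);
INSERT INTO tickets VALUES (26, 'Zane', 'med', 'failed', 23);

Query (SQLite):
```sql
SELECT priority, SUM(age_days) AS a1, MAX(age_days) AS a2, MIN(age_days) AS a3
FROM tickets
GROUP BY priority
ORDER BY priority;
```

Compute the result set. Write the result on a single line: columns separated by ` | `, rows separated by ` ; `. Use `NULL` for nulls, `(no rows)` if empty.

Group tickets by priority.
Per group compute: SUM(age_days), MAX(age_days), MIN(age_days).
  high: ids {9, 18, 20, 24} → SUM(age_days)=108, MAX(age_days)=51, MIN(age_days)=4
  low: ids {5, 12, 22} → SUM(age_days)=74, MAX(age_days)=46, MIN(age_days)=7
  med: ids {26} → SUM(age_days)=23, MAX(age_days)=23, MIN(age_days)=23
  urgent: ids {3} → SUM(age_days)=46, MAX(age_days)=46, MIN(age_days)=46

high | 108 | 51 | 4 ; low | 74 | 46 | 7 ; med | 23 | 23 | 23 ; urgent | 46 | 46 | 46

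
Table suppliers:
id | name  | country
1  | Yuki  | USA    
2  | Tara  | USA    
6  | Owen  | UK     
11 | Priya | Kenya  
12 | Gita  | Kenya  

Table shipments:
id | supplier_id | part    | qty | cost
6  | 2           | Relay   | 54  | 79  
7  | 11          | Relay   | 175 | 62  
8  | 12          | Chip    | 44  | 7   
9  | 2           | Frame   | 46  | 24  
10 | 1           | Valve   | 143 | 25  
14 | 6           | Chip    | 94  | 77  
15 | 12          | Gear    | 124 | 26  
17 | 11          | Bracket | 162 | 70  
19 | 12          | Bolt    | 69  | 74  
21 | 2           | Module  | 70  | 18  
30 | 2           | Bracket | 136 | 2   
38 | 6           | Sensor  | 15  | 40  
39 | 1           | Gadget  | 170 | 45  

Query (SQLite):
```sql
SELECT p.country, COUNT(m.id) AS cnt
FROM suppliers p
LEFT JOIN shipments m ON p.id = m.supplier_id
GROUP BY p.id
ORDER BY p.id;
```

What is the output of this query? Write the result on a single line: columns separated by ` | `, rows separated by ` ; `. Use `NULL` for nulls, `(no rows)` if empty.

LEFT JOIN keeps every suppliers row; unmatched ones get NULL for shipments columns.
Group by suppliers.id and compute COUNT(m.id). COUNT(col) of an all-NULL group is 0.
  1: ids {10, 39} → COUNT(m.id)=2
  2: ids {6, 9, 21, 30} → COUNT(m.id)=4
  6: ids {14, 38} → COUNT(m.id)=2
  11: ids {7, 17} → COUNT(m.id)=2
  12: ids {8, 15, 19} → COUNT(m.id)=3

USA | 2 ; USA | 4 ; UK | 2 ; Kenya | 2 ; Kenya | 3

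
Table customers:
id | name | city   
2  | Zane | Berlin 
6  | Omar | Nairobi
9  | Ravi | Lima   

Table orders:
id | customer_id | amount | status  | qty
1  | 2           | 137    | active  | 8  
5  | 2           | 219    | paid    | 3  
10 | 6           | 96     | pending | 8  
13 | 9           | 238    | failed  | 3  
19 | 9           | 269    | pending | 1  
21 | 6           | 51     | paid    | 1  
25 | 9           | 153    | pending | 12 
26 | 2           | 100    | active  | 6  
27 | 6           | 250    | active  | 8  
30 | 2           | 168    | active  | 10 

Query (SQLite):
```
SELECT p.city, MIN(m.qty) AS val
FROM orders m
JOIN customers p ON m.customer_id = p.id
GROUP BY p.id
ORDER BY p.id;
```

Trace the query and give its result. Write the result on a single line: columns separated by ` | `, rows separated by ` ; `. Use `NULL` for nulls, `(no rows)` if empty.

Berlin | 3 ; Nairobi | 1 ; Lima | 1

Join each orders row to its customers via customer_id.
Group joined rows by customers.id; compute MIN(m.qty) per group.
  2: ids {1, 5, 26, 30} → MIN(m.qty)=3
  6: ids {10, 21, 27} → MIN(m.qty)=1
  9: ids {13, 19, 25} → MIN(m.qty)=1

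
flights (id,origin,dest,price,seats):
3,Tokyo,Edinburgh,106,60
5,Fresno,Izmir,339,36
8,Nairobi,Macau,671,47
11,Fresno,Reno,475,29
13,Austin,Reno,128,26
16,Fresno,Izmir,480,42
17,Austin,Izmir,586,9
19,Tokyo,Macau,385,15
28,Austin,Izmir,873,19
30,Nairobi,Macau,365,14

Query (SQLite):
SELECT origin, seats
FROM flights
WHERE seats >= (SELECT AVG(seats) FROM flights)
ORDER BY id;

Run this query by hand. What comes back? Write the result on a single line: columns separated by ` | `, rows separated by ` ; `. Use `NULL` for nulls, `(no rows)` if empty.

Scalar subquery: AVG(seats) over all flights rows = 29.7.
Keep rows where seats >= that value.

Tokyo | 60 ; Fresno | 36 ; Nairobi | 47 ; Fresno | 42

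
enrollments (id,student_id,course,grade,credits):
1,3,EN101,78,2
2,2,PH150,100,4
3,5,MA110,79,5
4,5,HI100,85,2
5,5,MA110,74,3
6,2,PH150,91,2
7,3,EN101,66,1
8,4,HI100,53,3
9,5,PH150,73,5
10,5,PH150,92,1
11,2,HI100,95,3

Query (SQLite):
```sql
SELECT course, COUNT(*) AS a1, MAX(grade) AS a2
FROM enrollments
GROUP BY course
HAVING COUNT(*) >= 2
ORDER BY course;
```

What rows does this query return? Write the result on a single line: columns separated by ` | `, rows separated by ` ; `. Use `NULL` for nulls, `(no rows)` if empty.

Group enrollments by course.
Per group compute: COUNT(*), MAX(grade).
HAVING: drop groups with fewer than 2 rows.
  EN101: ids {1, 7} → COUNT(*)=2, MAX(grade)=78
  HI100: ids {4, 8, 11} → COUNT(*)=3, MAX(grade)=95
  MA110: ids {3, 5} → COUNT(*)=2, MAX(grade)=79
  PH150: ids {2, 6, 9, 10} → COUNT(*)=4, MAX(grade)=100

EN101 | 2 | 78 ; HI100 | 3 | 95 ; MA110 | 2 | 79 ; PH150 | 4 | 100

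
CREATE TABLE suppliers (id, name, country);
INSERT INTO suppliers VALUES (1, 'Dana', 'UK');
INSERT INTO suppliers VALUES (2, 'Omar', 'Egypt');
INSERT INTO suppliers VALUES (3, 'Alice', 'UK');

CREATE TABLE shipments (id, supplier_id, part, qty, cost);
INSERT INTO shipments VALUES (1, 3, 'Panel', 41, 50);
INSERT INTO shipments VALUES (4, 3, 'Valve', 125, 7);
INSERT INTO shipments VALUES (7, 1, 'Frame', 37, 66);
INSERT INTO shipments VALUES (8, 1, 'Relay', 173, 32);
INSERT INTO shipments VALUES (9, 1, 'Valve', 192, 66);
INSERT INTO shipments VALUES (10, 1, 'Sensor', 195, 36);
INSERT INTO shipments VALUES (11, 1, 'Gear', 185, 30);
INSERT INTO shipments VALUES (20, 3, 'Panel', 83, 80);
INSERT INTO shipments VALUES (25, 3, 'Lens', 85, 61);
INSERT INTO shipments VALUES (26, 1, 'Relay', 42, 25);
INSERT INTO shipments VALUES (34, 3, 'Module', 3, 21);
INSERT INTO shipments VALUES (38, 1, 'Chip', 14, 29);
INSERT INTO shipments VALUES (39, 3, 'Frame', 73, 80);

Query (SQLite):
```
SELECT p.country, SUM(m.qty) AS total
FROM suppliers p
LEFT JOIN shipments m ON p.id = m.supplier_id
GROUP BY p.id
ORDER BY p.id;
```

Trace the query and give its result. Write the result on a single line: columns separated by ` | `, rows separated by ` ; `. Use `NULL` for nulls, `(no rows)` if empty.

UK | 838 ; Egypt | NULL ; UK | 410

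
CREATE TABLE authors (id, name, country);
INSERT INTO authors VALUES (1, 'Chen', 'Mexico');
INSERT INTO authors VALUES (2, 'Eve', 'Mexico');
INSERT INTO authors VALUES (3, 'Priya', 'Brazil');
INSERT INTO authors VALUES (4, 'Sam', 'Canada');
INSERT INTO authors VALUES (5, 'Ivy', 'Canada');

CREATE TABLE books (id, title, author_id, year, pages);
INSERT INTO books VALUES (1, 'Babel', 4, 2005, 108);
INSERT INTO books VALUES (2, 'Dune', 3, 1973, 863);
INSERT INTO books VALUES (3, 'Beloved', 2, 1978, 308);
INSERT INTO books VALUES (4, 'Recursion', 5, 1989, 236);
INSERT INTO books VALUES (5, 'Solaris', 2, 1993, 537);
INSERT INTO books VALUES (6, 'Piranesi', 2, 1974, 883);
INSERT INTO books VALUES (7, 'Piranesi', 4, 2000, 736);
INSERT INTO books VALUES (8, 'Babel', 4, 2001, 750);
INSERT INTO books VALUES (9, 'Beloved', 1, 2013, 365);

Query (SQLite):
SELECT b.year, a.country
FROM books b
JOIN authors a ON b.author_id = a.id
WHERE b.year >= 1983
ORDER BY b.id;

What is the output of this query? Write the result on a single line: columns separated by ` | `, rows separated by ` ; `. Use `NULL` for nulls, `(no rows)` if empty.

2005 | Canada ; 1989 | Canada ; 1993 | Mexico ; 2000 | Canada ; 2001 | Canada ; 2013 | Mexico

Each books row matches the authors row where author_id = authors.id.
Then keep rows with b.year >= 1983.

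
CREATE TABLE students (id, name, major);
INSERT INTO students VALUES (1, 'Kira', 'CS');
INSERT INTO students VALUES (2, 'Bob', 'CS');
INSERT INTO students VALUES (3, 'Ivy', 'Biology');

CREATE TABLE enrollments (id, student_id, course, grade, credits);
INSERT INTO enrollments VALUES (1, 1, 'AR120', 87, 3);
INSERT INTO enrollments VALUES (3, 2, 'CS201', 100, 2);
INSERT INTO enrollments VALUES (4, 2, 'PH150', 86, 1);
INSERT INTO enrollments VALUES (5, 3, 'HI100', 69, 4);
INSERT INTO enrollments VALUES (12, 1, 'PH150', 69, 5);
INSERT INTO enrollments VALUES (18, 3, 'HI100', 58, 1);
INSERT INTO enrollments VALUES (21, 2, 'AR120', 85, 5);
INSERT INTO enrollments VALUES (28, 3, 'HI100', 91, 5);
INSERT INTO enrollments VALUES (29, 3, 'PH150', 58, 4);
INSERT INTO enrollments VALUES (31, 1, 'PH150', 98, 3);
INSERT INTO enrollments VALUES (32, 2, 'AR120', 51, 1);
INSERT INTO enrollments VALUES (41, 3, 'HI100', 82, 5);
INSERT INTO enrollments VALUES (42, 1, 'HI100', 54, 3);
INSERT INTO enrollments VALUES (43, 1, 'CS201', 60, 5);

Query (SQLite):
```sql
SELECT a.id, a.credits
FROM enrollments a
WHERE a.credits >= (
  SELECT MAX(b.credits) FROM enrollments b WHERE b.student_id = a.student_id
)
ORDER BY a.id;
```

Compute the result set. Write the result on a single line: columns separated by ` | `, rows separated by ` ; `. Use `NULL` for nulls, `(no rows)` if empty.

12 | 5 ; 21 | 5 ; 28 | 5 ; 41 | 5 ; 43 | 5

For each enrollments row a, compute MAX(credits) over rows sharing a.student_id.
Keep row a if a.credits >= that per-group MAX.
  student_id=1: MAX(credits) = 5
  student_id=2: MAX(credits) = 5
  student_id=3: MAX(credits) = 5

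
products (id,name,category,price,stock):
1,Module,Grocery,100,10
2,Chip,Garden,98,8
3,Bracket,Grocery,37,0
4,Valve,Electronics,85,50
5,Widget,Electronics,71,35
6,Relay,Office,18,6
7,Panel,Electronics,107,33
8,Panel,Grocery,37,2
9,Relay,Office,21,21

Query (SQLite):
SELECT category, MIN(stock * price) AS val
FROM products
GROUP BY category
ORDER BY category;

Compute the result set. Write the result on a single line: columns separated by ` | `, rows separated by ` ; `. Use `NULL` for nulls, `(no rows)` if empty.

Electronics | 2485 ; Garden | 784 ; Grocery | 0 ; Office | 108

For each row compute stock * price.
Group by category; take MIN of the expression per group.
  Electronics: ids {4, 5, 7} → MIN(stock * price)=2485
  Garden: ids {2} → MIN(stock * price)=784
  Grocery: ids {1, 3, 8} → MIN(stock * price)=0
  Office: ids {6, 9} → MIN(stock * price)=108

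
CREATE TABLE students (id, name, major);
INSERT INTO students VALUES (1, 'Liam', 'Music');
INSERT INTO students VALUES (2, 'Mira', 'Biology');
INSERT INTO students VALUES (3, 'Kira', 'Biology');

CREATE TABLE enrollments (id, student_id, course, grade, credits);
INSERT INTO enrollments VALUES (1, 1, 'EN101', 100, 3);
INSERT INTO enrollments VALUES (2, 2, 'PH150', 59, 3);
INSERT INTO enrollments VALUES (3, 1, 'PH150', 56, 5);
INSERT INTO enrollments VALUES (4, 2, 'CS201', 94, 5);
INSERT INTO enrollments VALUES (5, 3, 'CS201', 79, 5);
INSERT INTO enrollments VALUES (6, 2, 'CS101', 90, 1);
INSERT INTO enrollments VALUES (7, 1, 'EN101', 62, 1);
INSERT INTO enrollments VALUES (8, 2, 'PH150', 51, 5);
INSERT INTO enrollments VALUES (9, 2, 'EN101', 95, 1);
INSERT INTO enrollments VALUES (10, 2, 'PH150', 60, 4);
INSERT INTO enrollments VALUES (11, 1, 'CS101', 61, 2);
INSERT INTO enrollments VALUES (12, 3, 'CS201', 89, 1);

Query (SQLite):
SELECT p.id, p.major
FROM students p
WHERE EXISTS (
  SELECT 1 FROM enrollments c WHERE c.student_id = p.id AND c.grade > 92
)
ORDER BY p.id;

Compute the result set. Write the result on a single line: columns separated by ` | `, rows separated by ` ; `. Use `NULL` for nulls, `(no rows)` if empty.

1 | Music ; 2 | Biology

For each students row, check whether any enrollments with matching student_id has grade > 92.
Keep rows where that is true.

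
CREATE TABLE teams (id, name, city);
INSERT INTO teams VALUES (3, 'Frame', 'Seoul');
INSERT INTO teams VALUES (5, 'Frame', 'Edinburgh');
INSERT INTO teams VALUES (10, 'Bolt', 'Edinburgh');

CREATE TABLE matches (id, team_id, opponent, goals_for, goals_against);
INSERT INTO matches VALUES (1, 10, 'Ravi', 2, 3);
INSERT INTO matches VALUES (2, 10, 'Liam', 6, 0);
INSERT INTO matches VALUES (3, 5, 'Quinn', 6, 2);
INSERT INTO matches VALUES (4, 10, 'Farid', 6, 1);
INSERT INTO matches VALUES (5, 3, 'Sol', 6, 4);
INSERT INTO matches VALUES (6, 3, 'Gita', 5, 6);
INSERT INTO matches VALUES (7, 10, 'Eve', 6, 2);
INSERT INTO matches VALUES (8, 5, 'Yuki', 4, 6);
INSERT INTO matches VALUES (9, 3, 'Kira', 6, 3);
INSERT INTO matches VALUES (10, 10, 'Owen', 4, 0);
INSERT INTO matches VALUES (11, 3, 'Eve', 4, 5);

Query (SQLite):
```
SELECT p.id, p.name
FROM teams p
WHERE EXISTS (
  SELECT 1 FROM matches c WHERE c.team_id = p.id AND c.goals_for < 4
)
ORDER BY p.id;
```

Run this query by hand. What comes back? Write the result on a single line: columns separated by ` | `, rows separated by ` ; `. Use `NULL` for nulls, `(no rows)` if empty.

10 | Bolt

For each teams row, check whether any matches with matching team_id has goals_for < 4.
Keep rows where that is true.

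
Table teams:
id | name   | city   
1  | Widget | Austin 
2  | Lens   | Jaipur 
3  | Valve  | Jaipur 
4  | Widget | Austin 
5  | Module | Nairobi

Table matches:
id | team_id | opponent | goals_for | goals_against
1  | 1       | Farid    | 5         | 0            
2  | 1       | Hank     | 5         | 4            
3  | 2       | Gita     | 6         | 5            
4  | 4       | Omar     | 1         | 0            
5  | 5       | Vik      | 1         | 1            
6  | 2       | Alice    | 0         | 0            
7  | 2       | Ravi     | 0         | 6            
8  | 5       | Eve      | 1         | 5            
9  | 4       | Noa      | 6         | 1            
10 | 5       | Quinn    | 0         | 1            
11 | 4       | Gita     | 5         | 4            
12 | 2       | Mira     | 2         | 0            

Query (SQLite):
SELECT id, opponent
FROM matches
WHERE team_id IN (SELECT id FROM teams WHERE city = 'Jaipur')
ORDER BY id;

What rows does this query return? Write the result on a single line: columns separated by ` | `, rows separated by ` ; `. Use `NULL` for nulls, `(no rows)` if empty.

3 | Gita ; 6 | Alice ; 7 | Ravi ; 12 | Mira

Inner query: teams.id where city = 'Jaipur'.
Outer: keep matches rows whose team_id is in that set.
Inner query → {2, 3}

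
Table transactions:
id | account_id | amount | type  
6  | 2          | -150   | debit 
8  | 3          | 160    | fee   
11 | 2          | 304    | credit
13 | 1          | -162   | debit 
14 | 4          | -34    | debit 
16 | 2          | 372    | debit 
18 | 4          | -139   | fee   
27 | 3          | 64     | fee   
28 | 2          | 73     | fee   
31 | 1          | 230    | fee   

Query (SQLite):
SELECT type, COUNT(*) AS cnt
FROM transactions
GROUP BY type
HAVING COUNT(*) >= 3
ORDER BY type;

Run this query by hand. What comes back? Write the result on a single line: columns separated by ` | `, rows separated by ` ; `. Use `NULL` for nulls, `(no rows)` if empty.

debit | 4 ; fee | 5

Partition transactions by type; compute COUNT(*) within each group.
HAVING: keep groups with count ≥ 3.
  credit: ids {11} → COUNT(*)=1
  debit: ids {6, 13, 14, 16} → COUNT(*)=4
  fee: ids {8, 18, 27, 28, 31} → COUNT(*)=5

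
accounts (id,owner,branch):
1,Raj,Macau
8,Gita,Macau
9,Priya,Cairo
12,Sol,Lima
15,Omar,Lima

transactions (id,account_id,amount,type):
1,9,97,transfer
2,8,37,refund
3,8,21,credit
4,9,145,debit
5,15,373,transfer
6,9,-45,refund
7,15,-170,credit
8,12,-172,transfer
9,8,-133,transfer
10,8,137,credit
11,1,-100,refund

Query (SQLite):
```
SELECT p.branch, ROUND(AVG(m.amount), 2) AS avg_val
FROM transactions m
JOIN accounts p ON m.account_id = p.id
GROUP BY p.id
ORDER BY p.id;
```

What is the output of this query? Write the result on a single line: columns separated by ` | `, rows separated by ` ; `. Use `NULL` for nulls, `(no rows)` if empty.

Macau | -100 ; Macau | 15.5 ; Cairo | 65.67 ; Lima | -172 ; Lima | 101.5

Join each transactions row to its accounts via account_id.
Group joined rows by accounts.id; compute ROUND(AVG(m.amount), 2) per group.
  1: ids {11} → ROUND(AVG(m.amount), 2)=-100
  8: ids {2, 3, 9, 10} → ROUND(AVG(m.amount), 2)=15.5
  9: ids {1, 4, 6} → ROUND(AVG(m.amount), 2)=65.67
  12: ids {8} → ROUND(AVG(m.amount), 2)=-172
  15: ids {5, 7} → ROUND(AVG(m.amount), 2)=101.5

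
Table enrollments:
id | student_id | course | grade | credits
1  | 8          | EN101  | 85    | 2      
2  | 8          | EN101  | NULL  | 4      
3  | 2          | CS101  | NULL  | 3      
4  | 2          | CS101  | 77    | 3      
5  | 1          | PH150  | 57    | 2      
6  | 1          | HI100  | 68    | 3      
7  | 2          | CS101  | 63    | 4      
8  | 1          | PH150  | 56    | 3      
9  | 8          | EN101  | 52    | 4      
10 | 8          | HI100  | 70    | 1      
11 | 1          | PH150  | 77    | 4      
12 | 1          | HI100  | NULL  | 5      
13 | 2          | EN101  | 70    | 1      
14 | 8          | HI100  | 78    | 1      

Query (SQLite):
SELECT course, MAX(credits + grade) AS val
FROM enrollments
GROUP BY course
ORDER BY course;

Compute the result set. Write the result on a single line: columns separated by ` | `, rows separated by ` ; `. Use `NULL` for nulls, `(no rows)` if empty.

CS101 | 80 ; EN101 | 87 ; HI100 | 79 ; PH150 | 81

For each row compute credits + grade.
Group by course; take MAX of the expression per group.
  CS101: ids {3, 4, 7} → MAX(credits + grade)=80
  EN101: ids {1, 2, 9, 13} → MAX(credits + grade)=87
  HI100: ids {6, 10, 12, 14} → MAX(credits + grade)=79
  PH150: ids {5, 8, 11} → MAX(credits + grade)=81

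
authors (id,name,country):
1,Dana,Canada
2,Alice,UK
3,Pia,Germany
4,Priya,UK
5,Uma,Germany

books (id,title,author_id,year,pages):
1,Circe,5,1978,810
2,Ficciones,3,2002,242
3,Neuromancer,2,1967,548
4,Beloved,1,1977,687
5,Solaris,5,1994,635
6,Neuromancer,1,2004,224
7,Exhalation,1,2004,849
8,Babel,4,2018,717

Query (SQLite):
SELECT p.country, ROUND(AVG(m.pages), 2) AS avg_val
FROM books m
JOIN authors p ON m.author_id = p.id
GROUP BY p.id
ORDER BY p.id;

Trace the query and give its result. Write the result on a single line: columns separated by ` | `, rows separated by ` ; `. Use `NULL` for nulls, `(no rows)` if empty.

Canada | 586.67 ; UK | 548 ; Germany | 242 ; UK | 717 ; Germany | 722.5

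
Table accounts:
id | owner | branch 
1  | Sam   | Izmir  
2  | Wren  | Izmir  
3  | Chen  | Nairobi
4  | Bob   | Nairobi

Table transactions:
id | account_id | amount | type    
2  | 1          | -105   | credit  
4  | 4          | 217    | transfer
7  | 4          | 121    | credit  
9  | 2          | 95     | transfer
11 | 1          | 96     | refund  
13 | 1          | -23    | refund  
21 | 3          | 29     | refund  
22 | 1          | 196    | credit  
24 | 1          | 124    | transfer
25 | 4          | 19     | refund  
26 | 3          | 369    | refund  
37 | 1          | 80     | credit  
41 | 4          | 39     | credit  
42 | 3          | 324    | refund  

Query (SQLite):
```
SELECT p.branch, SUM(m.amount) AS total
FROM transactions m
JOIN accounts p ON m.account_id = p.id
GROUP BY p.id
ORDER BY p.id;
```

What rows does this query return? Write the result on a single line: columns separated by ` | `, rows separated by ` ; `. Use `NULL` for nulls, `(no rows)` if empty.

Izmir | 368 ; Izmir | 95 ; Nairobi | 722 ; Nairobi | 396

Join each transactions row to its accounts via account_id.
Group joined rows by accounts.id; compute SUM(m.amount) per group.
  1: ids {2, 11, 13, 22, 24, 37} → SUM(m.amount)=368
  2: ids {9} → SUM(m.amount)=95
  3: ids {21, 26, 42} → SUM(m.amount)=722
  4: ids {4, 7, 25, 41} → SUM(m.amount)=396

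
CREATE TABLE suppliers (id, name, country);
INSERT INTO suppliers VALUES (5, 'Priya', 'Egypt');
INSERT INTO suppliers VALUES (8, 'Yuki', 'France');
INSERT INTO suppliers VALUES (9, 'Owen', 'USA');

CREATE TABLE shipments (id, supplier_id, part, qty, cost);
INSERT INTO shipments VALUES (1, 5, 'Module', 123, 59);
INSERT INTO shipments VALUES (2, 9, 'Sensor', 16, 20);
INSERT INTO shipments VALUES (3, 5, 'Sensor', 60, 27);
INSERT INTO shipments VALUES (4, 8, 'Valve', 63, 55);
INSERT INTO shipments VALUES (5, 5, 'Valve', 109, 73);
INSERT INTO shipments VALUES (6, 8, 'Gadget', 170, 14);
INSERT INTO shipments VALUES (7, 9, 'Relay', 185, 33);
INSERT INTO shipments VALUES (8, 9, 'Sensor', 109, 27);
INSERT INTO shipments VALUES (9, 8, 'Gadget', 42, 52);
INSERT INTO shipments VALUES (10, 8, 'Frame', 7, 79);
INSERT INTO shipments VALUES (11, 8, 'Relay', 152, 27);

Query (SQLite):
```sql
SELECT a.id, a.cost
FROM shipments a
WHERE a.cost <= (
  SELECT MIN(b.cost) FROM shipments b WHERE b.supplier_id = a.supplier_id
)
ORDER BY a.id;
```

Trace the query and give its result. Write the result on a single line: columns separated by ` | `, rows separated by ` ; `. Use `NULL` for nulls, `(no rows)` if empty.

For each shipments row a, compute MIN(cost) over rows sharing a.supplier_id.
Keep row a if a.cost <= that per-group MIN.
  supplier_id=5: MIN(cost) = 27
  supplier_id=8: MIN(cost) = 14
  supplier_id=9: MIN(cost) = 20

2 | 20 ; 3 | 27 ; 6 | 14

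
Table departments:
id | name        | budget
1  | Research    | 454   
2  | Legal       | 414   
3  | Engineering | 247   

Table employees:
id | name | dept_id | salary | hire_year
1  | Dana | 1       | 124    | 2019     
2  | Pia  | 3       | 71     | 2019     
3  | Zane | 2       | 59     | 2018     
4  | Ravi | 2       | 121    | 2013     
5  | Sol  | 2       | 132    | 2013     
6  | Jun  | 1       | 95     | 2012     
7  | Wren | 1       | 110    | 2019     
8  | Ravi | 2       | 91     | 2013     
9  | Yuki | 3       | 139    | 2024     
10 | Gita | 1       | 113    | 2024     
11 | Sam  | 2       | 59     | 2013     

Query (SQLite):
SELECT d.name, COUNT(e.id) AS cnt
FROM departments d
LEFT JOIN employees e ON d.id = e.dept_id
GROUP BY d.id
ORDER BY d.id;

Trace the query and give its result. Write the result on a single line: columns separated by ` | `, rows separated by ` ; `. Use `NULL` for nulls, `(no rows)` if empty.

Research | 4 ; Legal | 5 ; Engineering | 2

LEFT JOIN keeps every departments row; unmatched ones get NULL for employees columns.
Group by departments.id and compute COUNT(e.id). COUNT(col) of an all-NULL group is 0.
  1: ids {1, 6, 7, 10} → COUNT(e.id)=4
  2: ids {3, 4, 5, 8, 11} → COUNT(e.id)=5
  3: ids {2, 9} → COUNT(e.id)=2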